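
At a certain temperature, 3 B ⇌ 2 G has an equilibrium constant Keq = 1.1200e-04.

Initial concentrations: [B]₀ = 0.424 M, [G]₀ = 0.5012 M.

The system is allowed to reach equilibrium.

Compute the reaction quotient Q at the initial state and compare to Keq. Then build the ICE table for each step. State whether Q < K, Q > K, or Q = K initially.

Q₀ = 3.296 vs Keq = 1.1200e-04 ⇒ Q>K, reverse
Step 1:
                    B           G
  I             0.424      0.5012
  C            0.7321      -0.488
  E             1.156     0.01315
  solve Keq expr → x = -0.244; check Q = 1.1200e-04

Q₀ = 3.296; Q > K (proceeds reverse)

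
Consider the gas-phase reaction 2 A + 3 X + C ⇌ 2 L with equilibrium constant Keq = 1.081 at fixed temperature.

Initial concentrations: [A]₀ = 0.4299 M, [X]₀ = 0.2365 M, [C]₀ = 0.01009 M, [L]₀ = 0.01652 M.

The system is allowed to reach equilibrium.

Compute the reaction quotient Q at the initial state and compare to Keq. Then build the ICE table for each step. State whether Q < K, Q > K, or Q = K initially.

Q₀ = 11.06 vs Keq = 1.081 ⇒ Q>K, reverse
Step 1:
                  A         X         C         L
  I          0.4299    0.2365   0.01009   0.01652
  C        0.009527   0.01429  0.004763 -0.009527
  E          0.4394    0.2508   0.01485  0.006993
  solve Keq expr → x = -0.004763; check Q = 1.081

Q₀ = 11.06; Q > K (proceeds reverse)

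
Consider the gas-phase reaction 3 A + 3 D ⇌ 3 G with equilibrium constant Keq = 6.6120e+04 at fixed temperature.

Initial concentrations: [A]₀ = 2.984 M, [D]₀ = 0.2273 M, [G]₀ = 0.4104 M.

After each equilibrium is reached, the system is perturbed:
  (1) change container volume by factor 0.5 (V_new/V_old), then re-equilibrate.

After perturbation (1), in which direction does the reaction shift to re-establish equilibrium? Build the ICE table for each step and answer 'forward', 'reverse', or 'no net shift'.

Direction: forward

Q₀ = 0.2215 vs Keq = 6.6120e+04 ⇒ Q<K, forward
Step 1:
                    A           D           G
  I             2.984      0.2273      0.4104
  C           -0.2216     -0.2216      0.2216
  E             2.762    0.005658       0.632
  solve Keq expr → x = 0.07388; check Q = 6.6120e+04
Then change container volume by factor 0.5 (V_new/V_old).
Step 2:
                    A           D           G
  I             5.525     0.01132       1.264
  C         -0.005627   -0.005627    0.005627
  E             5.519    0.005689        1.27
  solve Keq expr → x = 0.001876; check Q = 6.6120e+04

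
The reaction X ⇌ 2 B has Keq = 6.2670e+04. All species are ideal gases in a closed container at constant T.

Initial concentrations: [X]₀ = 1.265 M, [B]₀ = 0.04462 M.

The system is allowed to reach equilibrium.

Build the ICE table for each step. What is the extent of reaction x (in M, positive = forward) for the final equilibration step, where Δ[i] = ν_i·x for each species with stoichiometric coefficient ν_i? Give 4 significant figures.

x = 1.265 M

Q₀ = 0.001574 vs Keq = 6.2670e+04 ⇒ Q<K, forward
Step 1:
                   X          B
  Initial      1.265    0.04462
  Change      -1.265       2.53
  Equil   1.0575e-04      2.574
  solve Keq expr → x = 1.265; check Q = 6.2670e+04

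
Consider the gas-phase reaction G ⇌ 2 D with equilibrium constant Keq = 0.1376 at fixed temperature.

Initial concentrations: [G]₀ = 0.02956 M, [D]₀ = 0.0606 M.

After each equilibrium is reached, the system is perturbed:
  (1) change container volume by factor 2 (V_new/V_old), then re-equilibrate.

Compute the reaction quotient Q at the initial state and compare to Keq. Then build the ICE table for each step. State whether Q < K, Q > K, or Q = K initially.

Q₀ = 0.1242 vs Keq = 0.1376 ⇒ Q<K, forward
Step 1:
                    G           D
  I           0.02956      0.0606
  C         -0.001029    0.002057
  E           0.02853     0.06266
  solve Keq expr → x = 0.001029; check Q = 0.1376
Then change container volume by factor 2 (V_new/V_old).
Step 2:
                    G           D
  I           0.01427     0.03133
  C         -0.003542    0.007084
  E           0.01072     0.03841
  solve Keq expr → x = 0.003542; check Q = 0.1376

Q₀ = 0.1242; Q < K (proceeds forward)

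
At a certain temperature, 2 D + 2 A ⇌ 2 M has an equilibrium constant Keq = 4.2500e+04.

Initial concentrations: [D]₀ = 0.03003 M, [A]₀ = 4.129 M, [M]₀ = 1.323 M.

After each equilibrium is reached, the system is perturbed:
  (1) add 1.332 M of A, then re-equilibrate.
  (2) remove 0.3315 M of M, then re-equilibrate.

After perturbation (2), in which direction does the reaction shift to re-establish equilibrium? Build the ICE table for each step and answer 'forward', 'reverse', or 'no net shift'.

Direction: forward

Q₀ = 113.8 vs Keq = 4.2500e+04 ⇒ Q<K, forward
Step 1:
                   D          A          M
  I          0.03003      4.129      1.323
  C         -0.02843   -0.02843    0.02843
  E         0.001599      4.101      1.351
  solve Keq expr → x = 0.01422; check Q = 4.2500e+04
Then add 1.332 M of A.
Step 2:
                   D          A          M
  I         0.001599      5.433      1.351
  C       -3.9153e-04 -3.9153e-04 3.9153e-04
  E         0.001207      5.432      1.352
  solve Keq expr → x = 1.9577e-04; check Q = 4.2500e+04
Then remove 0.3315 M of M.
Step 3:
                   D          A          M
  I         0.001207      5.432       1.02
  C       -2.9570e-04 -2.9570e-04 2.9570e-04
  E       9.1142e-04      5.432      1.021
  solve Keq expr → x = 1.4785e-04; check Q = 4.2500e+04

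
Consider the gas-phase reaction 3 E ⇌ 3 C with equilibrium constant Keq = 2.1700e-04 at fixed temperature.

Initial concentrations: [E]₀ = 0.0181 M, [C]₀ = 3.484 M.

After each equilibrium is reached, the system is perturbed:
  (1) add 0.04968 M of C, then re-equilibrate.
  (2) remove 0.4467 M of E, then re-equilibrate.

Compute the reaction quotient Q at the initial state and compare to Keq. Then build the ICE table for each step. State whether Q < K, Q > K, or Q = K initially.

Q₀ = 7.1318e+06; Q > K (proceeds reverse)

Q₀ = 7.1318e+06 vs Keq = 2.1700e-04 ⇒ Q>K, reverse
Step 1:
                  E         C
  I          0.0181     3.484
  C           3.285    -3.285
  E           3.304    0.1985
  solve Keq expr → x = -1.095; check Q = 2.1700e-04
Then add 0.04968 M of C.
Step 2:
                  E         C
  I           3.304    0.2482
  C         0.04686  -0.04686
  E            3.35    0.2013
  solve Keq expr → x = -0.01562; check Q = 2.1700e-04
Then remove 0.4467 M of E.
Step 3:
                  E         C
  I           2.904    0.2013
  C         0.02532  -0.02532
  E           2.929     0.176
  solve Keq expr → x = -0.008441; check Q = 2.1700e-04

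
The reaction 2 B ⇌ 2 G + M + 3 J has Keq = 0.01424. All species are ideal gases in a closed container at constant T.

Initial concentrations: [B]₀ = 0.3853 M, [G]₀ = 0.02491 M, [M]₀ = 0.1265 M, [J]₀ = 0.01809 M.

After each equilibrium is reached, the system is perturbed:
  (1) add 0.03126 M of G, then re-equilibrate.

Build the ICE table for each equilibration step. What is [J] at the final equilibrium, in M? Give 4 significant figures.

Q₀ = 3.1301e-09 vs Keq = 0.01424 ⇒ Q<K, forward
Step 1:
                    B           G           M           J
  init         0.3853     0.02491      0.1265     0.01809
  Δ           -0.2079      0.2079      0.1039      0.3118
  eq           0.1774      0.2328      0.2304      0.3299
  solve Keq expr → x = 0.1039; check Q = 0.01424
Then add 0.03126 M of G.
Step 2:
                    B           G           M           J
  init         0.1774       0.264      0.2304      0.3299
  Δ          0.007245   -0.007245   -0.003622    -0.01087
  eq           0.1847      0.2568      0.2268       0.319
  solve Keq expr → x = -0.003622; check Q = 0.01424

[J]_eq = 0.319 M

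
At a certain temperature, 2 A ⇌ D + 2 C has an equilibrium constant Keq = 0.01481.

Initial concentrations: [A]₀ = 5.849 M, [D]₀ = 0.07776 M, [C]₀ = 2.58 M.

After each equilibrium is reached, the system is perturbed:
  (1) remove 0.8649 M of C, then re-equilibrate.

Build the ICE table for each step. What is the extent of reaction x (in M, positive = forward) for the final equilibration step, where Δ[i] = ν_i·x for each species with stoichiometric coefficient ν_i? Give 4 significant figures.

Q₀ = 0.01513 vs Keq = 0.01481 ⇒ Q>K, reverse
Step 1:
                  A         D         C
  Initial     5.849   0.07776      2.58
  Change   0.002808 -0.001404 -0.002808
  Equil       5.852   0.07636     2.577
  solve Keq expr → x = -0.001404; check Q = 0.01481
Then remove 0.8649 M of C.
Step 2:
                  A         D         C
  Initial     5.852   0.07636     1.712
  Change    -0.1321   0.06607    0.1321
  Equil        5.72    0.1424     1.844
  solve Keq expr → x = 0.06607; check Q = 0.01481

x = 0.06607 M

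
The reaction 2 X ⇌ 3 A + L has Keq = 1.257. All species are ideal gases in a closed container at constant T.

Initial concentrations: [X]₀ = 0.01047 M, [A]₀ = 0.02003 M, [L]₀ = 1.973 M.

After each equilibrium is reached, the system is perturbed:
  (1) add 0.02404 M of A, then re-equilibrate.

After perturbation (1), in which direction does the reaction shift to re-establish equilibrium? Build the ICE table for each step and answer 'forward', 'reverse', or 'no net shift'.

Direction: reverse

Q₀ = 0.1446 vs Keq = 1.257 ⇒ Q<K, forward
Step 1:
                  X         A         L
  init      0.01047   0.02003     1.973
  Δ       -0.004825  0.007238  0.002413
  eq       0.005645   0.02727     1.975
  solve Keq expr → x = 0.002413; check Q = 1.257
Then add 0.02404 M of A.
Step 2:
                  X         A         L
  init     0.005645   0.05131     1.975
  Δ         0.00553 -0.008296 -0.002765
  eq        0.01118   0.04301     1.973
  solve Keq expr → x = -0.002765; check Q = 1.257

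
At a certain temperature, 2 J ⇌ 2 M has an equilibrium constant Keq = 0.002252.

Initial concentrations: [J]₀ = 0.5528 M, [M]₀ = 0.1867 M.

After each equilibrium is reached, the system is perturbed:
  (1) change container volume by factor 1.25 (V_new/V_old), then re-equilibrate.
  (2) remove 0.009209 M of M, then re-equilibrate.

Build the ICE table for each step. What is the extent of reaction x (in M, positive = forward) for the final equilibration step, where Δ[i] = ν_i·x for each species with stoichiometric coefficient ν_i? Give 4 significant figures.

x = 0.004396 M

Q₀ = 0.1141 vs Keq = 0.002252 ⇒ Q>K, reverse
Step 1:
                   J          M
  I           0.5528     0.1867
  C           0.1532    -0.1532
  E            0.706     0.0335
  solve Keq expr → x = -0.0766; check Q = 0.002252
Then change container volume by factor 1.25 (V_new/V_old).
Step 2:
                   J          M
  I           0.5648     0.0268
  C                0          0
  E           0.5648     0.0268
  solve Keq expr → x = 0; check Q = 0.002252
Then remove 0.009209 M of M.
Step 3:
                   J          M
  I           0.5648    0.01759
  C        -0.008792   0.008792
  E            0.556    0.02639
  solve Keq expr → x = 0.004396; check Q = 0.002252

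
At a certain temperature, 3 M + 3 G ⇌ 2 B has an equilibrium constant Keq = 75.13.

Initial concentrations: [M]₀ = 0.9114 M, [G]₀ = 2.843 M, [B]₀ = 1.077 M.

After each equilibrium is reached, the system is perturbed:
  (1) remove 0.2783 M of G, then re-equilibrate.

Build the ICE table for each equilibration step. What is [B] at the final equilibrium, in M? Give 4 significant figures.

Q₀ = 0.06668 vs Keq = 75.13 ⇒ Q<K, forward
Step 1:
                  M         G         B
  init       0.9114     2.843     1.077
  Δ         -0.7572   -0.7572    0.5048
  eq         0.1542     2.086     1.582
  solve Keq expr → x = 0.2524; check Q = 75.13
Then remove 0.2783 M of G.
Step 2:
                  M         G         B
  init       0.1542     1.808     1.582
  Δ         0.02071   0.02071   -0.0138
  eq          0.175     1.828     1.568
  solve Keq expr → x = -0.006902; check Q = 75.13

[B]_eq = 1.568 M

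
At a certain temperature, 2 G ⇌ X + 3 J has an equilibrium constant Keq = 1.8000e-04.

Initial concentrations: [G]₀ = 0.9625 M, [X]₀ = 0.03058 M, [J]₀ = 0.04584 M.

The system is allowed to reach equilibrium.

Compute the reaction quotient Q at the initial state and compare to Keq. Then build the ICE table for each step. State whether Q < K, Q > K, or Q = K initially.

Q₀ = 3.1796e-06 vs Keq = 1.8000e-04 ⇒ Q<K, forward
Step 1:
                    G           X           J
  init         0.9625     0.03058     0.04584
  Δ           -0.0592      0.0296      0.0888
  eq           0.9033     0.06018      0.1346
  solve Keq expr → x = 0.0296; check Q = 1.8000e-04

Q₀ = 3.1796e-06; Q < K (proceeds forward)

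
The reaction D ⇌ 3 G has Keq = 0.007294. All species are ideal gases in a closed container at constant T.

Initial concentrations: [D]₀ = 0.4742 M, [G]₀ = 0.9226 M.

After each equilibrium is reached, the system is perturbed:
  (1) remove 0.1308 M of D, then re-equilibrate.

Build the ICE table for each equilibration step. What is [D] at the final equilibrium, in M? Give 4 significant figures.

[D]_eq = 0.5965 M

Q₀ = 1.656 vs Keq = 0.007294 ⇒ Q>K, reverse
Step 1:
                   D          G
  init        0.4742     0.9226
  Δ           0.2495    -0.7485
  eq          0.7237     0.1741
  solve Keq expr → x = -0.2495; check Q = 0.007294
Then remove 0.1308 M of D.
Step 2:
                   D          G
  init        0.5929     0.1741
  Δ         0.003621   -0.01086
  eq          0.5965     0.1633
  solve Keq expr → x = -0.003621; check Q = 0.007294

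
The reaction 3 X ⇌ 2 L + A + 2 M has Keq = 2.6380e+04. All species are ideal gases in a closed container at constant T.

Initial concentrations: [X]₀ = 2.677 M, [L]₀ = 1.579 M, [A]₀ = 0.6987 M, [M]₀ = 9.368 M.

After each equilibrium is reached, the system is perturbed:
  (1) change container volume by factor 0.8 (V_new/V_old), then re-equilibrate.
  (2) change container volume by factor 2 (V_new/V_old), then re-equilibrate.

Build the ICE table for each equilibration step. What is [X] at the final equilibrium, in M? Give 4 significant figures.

[X]_eq = 0.1864 M

Q₀ = 7.969 vs Keq = 2.6380e+04 ⇒ Q<K, forward
Step 1:
                    X           L           A           M
  I             2.677       1.579      0.6987       9.368
  C            -2.279        1.52      0.7598        1.52
  E            0.3977       3.099       1.458       10.89
  solve Keq expr → x = 0.7598; check Q = 2.6380e+04
Then change container volume by factor 0.8 (V_new/V_old).
Step 2:
                    X           L           A           M
  I            0.4972       3.873       1.823       13.61
  C            0.0712    -0.04747    -0.02373    -0.04747
  E            0.5684       3.826       1.799       13.56
  solve Keq expr → x = -0.02373; check Q = 2.6380e+04
Then change container volume by factor 2 (V_new/V_old).
Step 3:
                    X           L           A           M
  I            0.2842       1.913      0.8997       6.781
  C          -0.09775     0.06517     0.03258     0.06517
  E            0.1864       1.978      0.9322       6.846
  solve Keq expr → x = 0.03258; check Q = 2.6380e+04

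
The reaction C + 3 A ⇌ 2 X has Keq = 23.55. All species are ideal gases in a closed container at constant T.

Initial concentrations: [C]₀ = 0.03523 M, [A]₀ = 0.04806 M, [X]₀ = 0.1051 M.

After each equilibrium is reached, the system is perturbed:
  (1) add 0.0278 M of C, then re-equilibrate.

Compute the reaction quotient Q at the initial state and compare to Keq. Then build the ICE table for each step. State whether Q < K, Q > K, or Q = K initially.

Q₀ = 2824; Q > K (proceeds reverse)

Q₀ = 2824 vs Keq = 23.55 ⇒ Q>K, reverse
Step 1:
                  C         A         X
  Initial   0.03523   0.04806    0.1051
  Change    0.02585   0.07756   -0.0517
  Equil     0.06108    0.1256    0.0534
  solve Keq expr → x = -0.02585; check Q = 23.55
Then add 0.0278 M of C.
Step 2:
                  C         A         X
  Initial   0.08888    0.1256    0.0534
  Change   -0.00239 -0.007171  0.004781
  Equil     0.08649    0.1184   0.05818
  solve Keq expr → x = 0.00239; check Q = 23.55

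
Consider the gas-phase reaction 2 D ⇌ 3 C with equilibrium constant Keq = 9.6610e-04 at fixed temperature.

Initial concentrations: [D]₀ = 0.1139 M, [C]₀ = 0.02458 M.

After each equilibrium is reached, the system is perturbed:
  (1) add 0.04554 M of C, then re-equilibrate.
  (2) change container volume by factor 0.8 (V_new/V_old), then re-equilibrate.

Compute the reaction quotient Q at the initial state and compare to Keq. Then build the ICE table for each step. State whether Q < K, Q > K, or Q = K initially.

Q₀ = 0.001145; Q > K (proceeds reverse)

Q₀ = 0.001145 vs Keq = 9.6610e-04 ⇒ Q>K, reverse
Step 1:
                    D           C
  I            0.1139     0.02458
  C        8.2614e-04   -0.001239
  E            0.1147     0.02334
  solve Keq expr → x = -4.1307e-04; check Q = 9.6610e-04
Then add 0.04554 M of C.
Step 2:
                    D           C
  I            0.1147     0.06888
  C           0.02793    -0.04189
  E            0.1427     0.02699
  solve Keq expr → x = -0.01396; check Q = 9.6610e-04
Then change container volume by factor 0.8 (V_new/V_old).
Step 3:
                    D           C
  I            0.1783     0.03374
  C          0.001496   -0.002243
  E            0.1798     0.03149
  solve Keq expr → x = -7.4782e-04; check Q = 9.6610e-04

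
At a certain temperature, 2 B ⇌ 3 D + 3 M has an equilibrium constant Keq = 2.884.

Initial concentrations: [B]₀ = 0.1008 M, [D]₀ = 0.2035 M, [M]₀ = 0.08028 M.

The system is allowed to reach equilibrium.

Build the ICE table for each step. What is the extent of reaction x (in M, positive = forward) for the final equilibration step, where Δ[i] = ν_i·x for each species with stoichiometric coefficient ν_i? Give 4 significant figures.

Q₀ = 4.2914e-04 vs Keq = 2.884 ⇒ Q<K, forward
Step 1:
                  B         D         M
  Initial    0.1008    0.2035   0.08028
  Change   -0.08935     0.134     0.134
  Equil     0.01145    0.3375    0.2143
  solve Keq expr → x = 0.04467; check Q = 2.884

x = 0.04467 M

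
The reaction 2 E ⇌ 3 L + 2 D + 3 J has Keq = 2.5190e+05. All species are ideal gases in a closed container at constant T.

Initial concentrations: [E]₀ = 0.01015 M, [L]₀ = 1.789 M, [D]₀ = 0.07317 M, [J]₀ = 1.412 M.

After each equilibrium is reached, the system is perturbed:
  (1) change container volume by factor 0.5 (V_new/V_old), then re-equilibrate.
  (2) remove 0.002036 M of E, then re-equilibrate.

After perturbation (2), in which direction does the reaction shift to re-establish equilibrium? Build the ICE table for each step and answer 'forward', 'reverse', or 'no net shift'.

Direction: reverse

Q₀ = 837.7 vs Keq = 2.5190e+05 ⇒ Q<K, forward
Step 1:
                   E          L          D          J
  init       0.01015      1.789    0.07317      1.412
  Δ        -0.009471    0.01421   0.009471    0.01421
  eq      6.7908e-04      1.803    0.08264      1.426
  solve Keq expr → x = 0.004735; check Q = 2.5190e+05
Then change container volume by factor 0.5 (V_new/V_old).
Step 2:
                   E          L          D          J
  init      0.001358      3.606     0.1653      2.852
  Δ         0.008801    -0.0132  -0.008801    -0.0132
  eq         0.01016      3.593     0.1565      2.839
  solve Keq expr → x = -0.004401; check Q = 2.5190e+05
Then remove 0.002036 M of E.
Step 3:
                   E          L          D          J
  init      0.008123      3.593     0.1565      2.839
  Δ         0.001887   -0.00283  -0.001887   -0.00283
  eq         0.01001       3.59     0.1546      2.836
  solve Keq expr → x = -9.4333e-04; check Q = 2.5190e+05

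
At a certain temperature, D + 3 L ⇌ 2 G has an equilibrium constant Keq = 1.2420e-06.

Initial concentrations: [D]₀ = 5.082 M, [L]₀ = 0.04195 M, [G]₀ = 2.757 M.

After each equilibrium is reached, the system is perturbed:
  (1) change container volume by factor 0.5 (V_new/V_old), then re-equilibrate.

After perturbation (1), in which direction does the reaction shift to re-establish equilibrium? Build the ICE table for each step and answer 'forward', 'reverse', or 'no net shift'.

Direction: forward

Q₀ = 2.0260e+04 vs Keq = 1.2420e-06 ⇒ Q>K, reverse
Step 1:
                  D         L         G
  Initial     5.082   0.04195     2.757
  Change      1.367       4.1    -2.733
  Equil       6.449     4.142   0.02385
  solve Keq expr → x = -1.367; check Q = 1.2420e-06
Then change container volume by factor 0.5 (V_new/V_old).
Step 2:
                  D         L         G
  Initial      12.9     8.283   0.04771
  Change   -0.02321  -0.06963   0.04642
  Equil       12.87     8.214   0.09413
  solve Keq expr → x = 0.02321; check Q = 1.2420e-06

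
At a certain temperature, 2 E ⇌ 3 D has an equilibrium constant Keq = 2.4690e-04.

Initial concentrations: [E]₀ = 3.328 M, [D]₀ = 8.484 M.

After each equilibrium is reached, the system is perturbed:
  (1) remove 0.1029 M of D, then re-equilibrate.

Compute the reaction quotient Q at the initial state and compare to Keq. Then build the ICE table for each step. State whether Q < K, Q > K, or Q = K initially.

Q₀ = 55.14; Q > K (proceeds reverse)

Q₀ = 55.14 vs Keq = 2.4690e-04 ⇒ Q>K, reverse
Step 1:
                  E         D
  I           3.328     8.484
  C           5.478    -8.216
  E           8.806    0.2675
  solve Keq expr → x = -2.739; check Q = 2.4690e-04
Then remove 0.1029 M of D.
Step 2:
                  E         D
  I           8.806    0.1646
  C        -0.06768    0.1015
  E           8.738    0.2661
  solve Keq expr → x = 0.03384; check Q = 2.4690e-04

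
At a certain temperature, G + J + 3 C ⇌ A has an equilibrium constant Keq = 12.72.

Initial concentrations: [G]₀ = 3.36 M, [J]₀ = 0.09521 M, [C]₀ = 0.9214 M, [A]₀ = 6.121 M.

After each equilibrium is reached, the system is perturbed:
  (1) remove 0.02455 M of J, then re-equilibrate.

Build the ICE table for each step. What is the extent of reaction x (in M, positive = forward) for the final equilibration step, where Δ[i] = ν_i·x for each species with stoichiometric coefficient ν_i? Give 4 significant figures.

Q₀ = 24.46 vs Keq = 12.72 ⇒ Q>K, reverse
Step 1:
                   G          J          C          A
  I             3.36    0.09521     0.9214      6.121
  C          0.03506    0.03506     0.1052   -0.03506
  E            3.395     0.1303      1.027      6.086
  solve Keq expr → x = -0.03506; check Q = 12.72
Then remove 0.02455 M of J.
Step 2:
                   G          J          C          A
  I            3.395     0.1057      1.027      6.086
  C          0.01156    0.01156    0.03469   -0.01156
  E            3.407     0.1173      1.061      6.074
  solve Keq expr → x = -0.01156; check Q = 12.72

x = -0.01156 M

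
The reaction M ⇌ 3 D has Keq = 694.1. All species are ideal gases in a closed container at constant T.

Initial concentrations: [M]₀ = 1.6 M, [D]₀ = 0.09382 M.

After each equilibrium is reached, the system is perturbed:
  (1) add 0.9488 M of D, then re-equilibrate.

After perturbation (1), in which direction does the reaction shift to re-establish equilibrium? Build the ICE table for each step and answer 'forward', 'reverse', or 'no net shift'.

Q₀ = 5.1614e-04 vs Keq = 694.1 ⇒ Q<K, forward
Step 1:
                  M         D
  I             1.6   0.09382
  C          -1.469     4.406
  E          0.1313       4.5
  solve Keq expr → x = 1.469; check Q = 694.1
Then add 0.9488 M of D.
Step 2:
                  M         D
  I          0.1313     5.449
  C         0.07432    -0.223
  E          0.2056     5.226
  solve Keq expr → x = -0.07432; check Q = 694.1

Direction: reverse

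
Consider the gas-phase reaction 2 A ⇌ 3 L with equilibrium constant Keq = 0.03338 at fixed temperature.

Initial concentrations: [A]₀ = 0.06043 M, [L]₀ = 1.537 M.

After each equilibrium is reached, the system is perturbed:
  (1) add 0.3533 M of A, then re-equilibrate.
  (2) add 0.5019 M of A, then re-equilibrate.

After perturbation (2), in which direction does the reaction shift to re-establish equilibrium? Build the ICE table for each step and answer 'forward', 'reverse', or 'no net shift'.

Q₀ = 994.3 vs Keq = 0.03338 ⇒ Q>K, reverse
Step 1:
                  A         L
  I         0.06043     1.537
  C          0.8265     -1.24
  E          0.8869    0.2972
  solve Keq expr → x = -0.4133; check Q = 0.03338
Then add 0.3533 M of A.
Step 2:
                  A         L
  I            1.24    0.2972
  C        -0.04377   0.06565
  E           1.196    0.3629
  solve Keq expr → x = 0.02188; check Q = 0.03338
Then add 0.5019 M of A.
Step 3:
                  A         L
  I           1.698    0.3629
  C        -0.05679   0.08518
  E           1.642    0.4481
  solve Keq expr → x = 0.02839; check Q = 0.03338

Direction: forward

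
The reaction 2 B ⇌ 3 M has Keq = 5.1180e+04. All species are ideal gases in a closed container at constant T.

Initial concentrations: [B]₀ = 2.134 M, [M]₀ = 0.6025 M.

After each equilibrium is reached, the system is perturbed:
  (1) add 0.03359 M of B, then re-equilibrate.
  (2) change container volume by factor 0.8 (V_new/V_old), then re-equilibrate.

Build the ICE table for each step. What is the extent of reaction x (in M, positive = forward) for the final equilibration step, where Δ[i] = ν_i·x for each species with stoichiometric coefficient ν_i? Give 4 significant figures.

Q₀ = 0.04803 vs Keq = 5.1180e+04 ⇒ Q<K, forward
Step 1:
                  B         M
  I           2.134    0.6025
  C          -2.102     3.153
  E         0.03217     3.755
  solve Keq expr → x = 1.051; check Q = 5.1180e+04
Then add 0.03359 M of B.
Step 2:
                  B         M
  I         0.06576     3.755
  C        -0.03295   0.04943
  E          0.0328     3.805
  solve Keq expr → x = 0.01648; check Q = 5.1180e+04
Then change container volume by factor 0.8 (V_new/V_old).
Step 3:
                  B         M
  I         0.04101     4.756
  C        0.004737 -0.007106
  E         0.04574     4.749
  solve Keq expr → x = -0.002369; check Q = 5.1180e+04

x = -0.002369 M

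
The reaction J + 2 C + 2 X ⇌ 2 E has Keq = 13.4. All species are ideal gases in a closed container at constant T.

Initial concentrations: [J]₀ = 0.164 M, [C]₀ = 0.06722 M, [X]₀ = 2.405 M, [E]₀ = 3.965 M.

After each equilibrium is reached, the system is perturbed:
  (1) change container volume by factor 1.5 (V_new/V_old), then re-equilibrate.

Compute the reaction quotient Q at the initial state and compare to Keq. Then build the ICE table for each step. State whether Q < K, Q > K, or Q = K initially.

Q₀ = 3668 vs Keq = 13.4 ⇒ Q>K, reverse
Step 1:
                  J         C         X         E
  I           0.164   0.06722     2.405     3.965
  C          0.2316    0.4631    0.4631   -0.4631
  E          0.3956    0.5303     2.868     3.502
  solve Keq expr → x = -0.2316; check Q = 13.4
Then change container volume by factor 1.5 (V_new/V_old).
Step 2:
                  J         C         X         E
  I          0.2637    0.3536     1.912     2.335
  C         0.07329    0.1466    0.1466   -0.1466
  E           0.337    0.5001     2.059     2.188
  solve Keq expr → x = -0.07329; check Q = 13.4

Q₀ = 3668; Q > K (proceeds reverse)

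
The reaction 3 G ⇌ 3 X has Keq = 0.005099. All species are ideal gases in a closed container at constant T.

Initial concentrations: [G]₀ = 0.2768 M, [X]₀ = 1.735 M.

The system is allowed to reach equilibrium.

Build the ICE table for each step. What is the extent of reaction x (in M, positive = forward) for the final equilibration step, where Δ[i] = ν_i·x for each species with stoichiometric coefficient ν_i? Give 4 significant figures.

Q₀ = 246.3 vs Keq = 0.005099 ⇒ Q>K, reverse
Step 1:
                    G           X
  Initial      0.2768       1.735
  Change         1.44       -1.44
  Equil         1.716      0.2954
  solve Keq expr → x = -0.4799; check Q = 0.005099

x = -0.4799 M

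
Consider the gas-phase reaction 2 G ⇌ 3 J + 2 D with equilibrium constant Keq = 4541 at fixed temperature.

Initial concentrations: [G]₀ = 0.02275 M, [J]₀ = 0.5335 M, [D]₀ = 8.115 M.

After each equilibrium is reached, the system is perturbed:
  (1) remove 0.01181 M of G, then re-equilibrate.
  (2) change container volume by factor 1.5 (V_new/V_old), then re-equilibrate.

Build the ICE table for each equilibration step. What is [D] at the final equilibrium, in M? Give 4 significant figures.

Q₀ = 1.9320e+04 vs Keq = 4541 ⇒ Q>K, reverse
Step 1:
                   G          J          D
  Initial    0.02275     0.5335      8.115
  Change     0.02014   -0.03021   -0.02014
  Equil      0.04289     0.5033      8.095
  solve Keq expr → x = -0.01007; check Q = 4541
Then remove 0.01181 M of G.
Step 2:
                   G          J          D
  Initial    0.03108     0.5033      8.095
  Change     0.00988   -0.01482   -0.00988
  Equil      0.04096     0.4885      8.085
  solve Keq expr → x = -0.00494; check Q = 4541
Then change container volume by factor 1.5 (V_new/V_old).
Step 3:
                   G          J          D
  Initial    0.02731     0.3256       5.39
  Change    -0.01124    0.01686    0.01124
  Equil      0.01607     0.3425      5.401
  solve Keq expr → x = 0.00562; check Q = 4541

[D]_eq = 5.401 M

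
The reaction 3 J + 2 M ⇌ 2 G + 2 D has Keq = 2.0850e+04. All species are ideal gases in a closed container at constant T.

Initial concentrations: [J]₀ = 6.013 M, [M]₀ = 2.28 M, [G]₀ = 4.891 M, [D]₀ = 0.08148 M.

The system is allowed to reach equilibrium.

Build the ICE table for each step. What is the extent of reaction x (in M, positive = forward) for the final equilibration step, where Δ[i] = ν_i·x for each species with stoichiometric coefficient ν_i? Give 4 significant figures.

x = 1.126 M

Q₀ = 1.4053e-04 vs Keq = 2.0850e+04 ⇒ Q<K, forward
Step 1:
                    J           M           G           D
  I             6.013        2.28       4.891     0.08148
  C            -3.379      -2.253       2.253       2.253
  E             2.634     0.02702       7.144       2.334
  solve Keq expr → x = 1.126; check Q = 2.0850e+04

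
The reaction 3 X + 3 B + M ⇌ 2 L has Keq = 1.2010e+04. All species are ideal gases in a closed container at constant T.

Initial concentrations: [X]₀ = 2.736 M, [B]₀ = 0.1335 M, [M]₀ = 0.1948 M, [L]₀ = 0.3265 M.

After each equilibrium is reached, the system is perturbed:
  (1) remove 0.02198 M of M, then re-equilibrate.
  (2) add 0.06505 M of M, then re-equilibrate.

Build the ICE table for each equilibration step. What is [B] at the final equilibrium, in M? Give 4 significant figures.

Q₀ = 11.23 vs Keq = 1.2010e+04 ⇒ Q<K, forward
Step 1:
                  X         B         M         L
  I           2.736    0.1335    0.1948    0.3265
  C         -0.1166   -0.1166  -0.03886   0.07771
  E           2.619   0.01693    0.1559    0.4042
  solve Keq expr → x = 0.03886; check Q = 1.2010e+04
Then remove 0.02198 M of M.
Step 2:
                  X         B         M         L
  I           2.619   0.01693     0.134    0.4042
  C       8.4480e-04 8.4480e-04 2.8160e-04 -5.6320e-04
  E            2.62   0.01778    0.1342    0.4036
  solve Keq expr → x = -2.8160e-04; check Q = 1.2010e+04
Then add 0.06505 M of M.
Step 3:
                  X         B         M         L
  I            2.62   0.01778    0.1993    0.4036
  C       -0.002126 -0.002126 -7.0864e-04  0.001417
  E           2.618   0.01565    0.1986    0.4051
  solve Keq expr → x = 7.0864e-04; check Q = 1.2010e+04

[B]_eq = 0.01565 M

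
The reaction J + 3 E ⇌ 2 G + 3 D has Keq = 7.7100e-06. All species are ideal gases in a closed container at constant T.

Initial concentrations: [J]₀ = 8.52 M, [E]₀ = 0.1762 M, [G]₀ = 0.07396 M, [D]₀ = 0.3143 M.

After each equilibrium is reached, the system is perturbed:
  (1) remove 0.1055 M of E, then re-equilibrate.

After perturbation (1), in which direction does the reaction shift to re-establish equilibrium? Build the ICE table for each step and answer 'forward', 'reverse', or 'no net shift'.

Direction: reverse

Q₀ = 0.003644 vs Keq = 7.7100e-06 ⇒ Q>K, reverse
Step 1:
                  J         E         G         D
  Initial      8.52    0.1762   0.07396    0.3143
  Change    0.03144   0.09433  -0.06289  -0.09433
  Equil       8.551    0.2705   0.01107      0.22
  solve Keq expr → x = -0.03144; check Q = 7.7100e-06
Then remove 0.1055 M of E.
Step 2:
                  J         E         G         D
  Initial     8.551     0.165   0.01107      0.22
  Change   0.002558  0.007674 -0.005116 -0.007674
  Equil       8.554    0.1727  0.005959    0.2123
  solve Keq expr → x = -0.002558; check Q = 7.7100e-06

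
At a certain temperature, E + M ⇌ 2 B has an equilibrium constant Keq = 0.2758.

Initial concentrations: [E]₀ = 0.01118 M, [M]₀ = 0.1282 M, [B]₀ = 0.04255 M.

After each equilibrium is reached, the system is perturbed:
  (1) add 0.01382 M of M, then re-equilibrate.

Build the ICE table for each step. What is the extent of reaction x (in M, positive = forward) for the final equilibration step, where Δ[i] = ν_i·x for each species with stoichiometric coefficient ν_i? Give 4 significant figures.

x = 4.6793e-04 M

Q₀ = 1.263 vs Keq = 0.2758 ⇒ Q>K, reverse
Step 1:
                  E         M         B
  I         0.01118    0.1282   0.04255
  C        0.007896  0.007896  -0.01579
  E         0.01908    0.1361   0.02676
  solve Keq expr → x = -0.007896; check Q = 0.2758
Then add 0.01382 M of M.
Step 2:
                  E         M         B
  I         0.01908    0.1499   0.02676
  C       -4.6793e-04 -4.6793e-04 9.3585e-04
  E         0.01861    0.1494   0.02769
  solve Keq expr → x = 4.6793e-04; check Q = 0.2758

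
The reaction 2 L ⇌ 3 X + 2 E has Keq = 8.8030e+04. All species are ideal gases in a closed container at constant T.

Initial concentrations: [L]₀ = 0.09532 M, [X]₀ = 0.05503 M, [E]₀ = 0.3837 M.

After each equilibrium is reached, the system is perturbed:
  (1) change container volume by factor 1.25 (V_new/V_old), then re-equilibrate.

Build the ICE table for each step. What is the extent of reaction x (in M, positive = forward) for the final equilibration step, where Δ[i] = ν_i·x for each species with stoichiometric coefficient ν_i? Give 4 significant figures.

Q₀ = 0.0027 vs Keq = 8.8030e+04 ⇒ Q<K, forward
Step 1:
                   L          X          E
  Initial    0.09532    0.05503     0.3837
  Change    -0.09518     0.1428    0.09518
  Equil   1.4198e-04     0.1978     0.4789
  solve Keq expr → x = 0.04759; check Q = 8.8030e+04
Then change container volume by factor 1.25 (V_new/V_old).
Step 2:
                   L          X          E
  Initial 1.1359e-04     0.1582     0.3831
  Change  -3.2267e-05 4.8400e-05 3.2267e-05
  Equil   8.1320e-05     0.1583     0.3831
  solve Keq expr → x = 1.6133e-05; check Q = 8.8030e+04

x = 1.6133e-05 M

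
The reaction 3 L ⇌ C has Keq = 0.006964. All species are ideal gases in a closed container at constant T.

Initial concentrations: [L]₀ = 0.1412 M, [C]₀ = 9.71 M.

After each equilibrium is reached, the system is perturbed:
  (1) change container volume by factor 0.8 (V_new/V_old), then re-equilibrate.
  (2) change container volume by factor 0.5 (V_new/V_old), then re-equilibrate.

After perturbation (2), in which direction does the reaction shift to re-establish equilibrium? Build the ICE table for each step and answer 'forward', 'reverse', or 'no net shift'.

Q₀ = 3449 vs Keq = 0.006964 ⇒ Q>K, reverse
Step 1:
                    L           C
  init         0.1412        9.71
  Δ             9.631       -3.21
  eq            9.773         6.5
  solve Keq expr → x = -3.21; check Q = 0.006964
Then change container volume by factor 0.8 (V_new/V_old).
Step 2:
                    L           C
  init          12.22       8.124
  Δ             -1.48      0.4932
  eq            10.74       8.618
  solve Keq expr → x = 0.4932; check Q = 0.006964
Then change container volume by factor 0.5 (V_new/V_old).
Step 3:
                    L           C
  init          21.47       17.24
  Δ            -7.334       2.445
  eq            14.14       19.68
  solve Keq expr → x = 2.445; check Q = 0.006964

Direction: forward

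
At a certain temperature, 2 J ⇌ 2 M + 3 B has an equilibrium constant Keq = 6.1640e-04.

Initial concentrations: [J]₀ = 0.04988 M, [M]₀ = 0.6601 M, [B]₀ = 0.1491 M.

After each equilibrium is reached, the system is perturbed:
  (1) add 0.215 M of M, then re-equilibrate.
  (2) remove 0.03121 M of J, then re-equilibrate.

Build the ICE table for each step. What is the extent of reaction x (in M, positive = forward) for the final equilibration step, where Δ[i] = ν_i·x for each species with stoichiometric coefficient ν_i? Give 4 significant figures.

x = -0.001276 M

Q₀ = 0.5805 vs Keq = 6.1640e-04 ⇒ Q>K, reverse
Step 1:
                  J         M         B
  init      0.04988    0.6601    0.1491
  Δ         0.07866  -0.07866    -0.118
  eq         0.1285    0.5814   0.03111
  solve Keq expr → x = -0.03933; check Q = 6.1640e-04
Then add 0.215 M of M.
Step 2:
                  J         M         B
  init       0.1285    0.7964   0.03111
  Δ        0.003564 -0.003564 -0.005346
  eq         0.1321    0.7929   0.02577
  solve Keq expr → x = -0.001782; check Q = 6.1640e-04
Then remove 0.03121 M of J.
Step 3:
                  J         M         B
  init       0.1009    0.7929   0.02577
  Δ        0.002553 -0.002553 -0.003829
  eq         0.1034    0.7903   0.02194
  solve Keq expr → x = -0.001276; check Q = 6.1640e-04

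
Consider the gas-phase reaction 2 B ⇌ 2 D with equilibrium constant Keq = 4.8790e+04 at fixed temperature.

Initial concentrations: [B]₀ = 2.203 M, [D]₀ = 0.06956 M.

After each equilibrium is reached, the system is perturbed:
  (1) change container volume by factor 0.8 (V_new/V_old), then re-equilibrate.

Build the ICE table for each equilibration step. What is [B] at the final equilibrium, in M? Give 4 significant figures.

[B]_eq = 0.0128 M

Q₀ = 9.9699e-04 vs Keq = 4.8790e+04 ⇒ Q<K, forward
Step 1:
                    B           D
  I             2.203     0.06956
  C            -2.193       2.193
  E           0.01024       2.262
  solve Keq expr → x = 1.096; check Q = 4.8790e+04
Then change container volume by factor 0.8 (V_new/V_old).
Step 2:
                    B           D
  I            0.0128       2.828
  C                 0           0
  E            0.0128       2.828
  solve Keq expr → x = 0; check Q = 4.8790e+04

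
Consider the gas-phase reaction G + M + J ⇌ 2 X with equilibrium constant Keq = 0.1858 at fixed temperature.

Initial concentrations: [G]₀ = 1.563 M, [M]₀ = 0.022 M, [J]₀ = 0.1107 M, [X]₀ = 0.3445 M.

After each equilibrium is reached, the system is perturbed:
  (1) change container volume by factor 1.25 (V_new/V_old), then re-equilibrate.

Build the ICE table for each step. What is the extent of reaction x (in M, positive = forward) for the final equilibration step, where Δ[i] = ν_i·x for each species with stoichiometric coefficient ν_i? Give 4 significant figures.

Q₀ = 31.18 vs Keq = 0.1858 ⇒ Q>K, reverse
Step 1:
                  G         M         J         X
  init        1.563     0.022    0.1107    0.3445
  Δ          0.1213    0.1213    0.1213   -0.2425
  eq          1.684    0.1433     0.232     0.102
  solve Keq expr → x = -0.1213; check Q = 0.1858
Then change container volume by factor 1.25 (V_new/V_old).
Step 2:
                  G         M         J         X
  init        1.347    0.1146    0.1856   0.08158
  Δ        0.003388  0.003388  0.003388 -0.006776
  eq          1.351     0.118     0.189   0.07481
  solve Keq expr → x = -0.003388; check Q = 0.1858

x = -0.003388 M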